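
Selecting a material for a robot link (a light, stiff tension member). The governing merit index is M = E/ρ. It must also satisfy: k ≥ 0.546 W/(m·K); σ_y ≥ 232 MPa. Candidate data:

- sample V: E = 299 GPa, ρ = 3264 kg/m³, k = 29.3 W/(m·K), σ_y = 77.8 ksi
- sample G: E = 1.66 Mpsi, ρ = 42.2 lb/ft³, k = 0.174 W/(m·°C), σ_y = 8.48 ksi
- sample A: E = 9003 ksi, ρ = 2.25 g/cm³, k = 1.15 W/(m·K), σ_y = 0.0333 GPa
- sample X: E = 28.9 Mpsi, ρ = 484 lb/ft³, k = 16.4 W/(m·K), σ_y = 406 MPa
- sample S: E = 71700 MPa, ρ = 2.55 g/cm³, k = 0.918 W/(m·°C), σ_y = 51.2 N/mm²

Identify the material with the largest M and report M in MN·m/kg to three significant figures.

sample V, M = 91.6 MN·m/kg

Screen on constraints: k ≥ 0.546 W/(m·K); σ_y ≥ 232 MPa. Survivors: sample V, sample X.
Convert each candidate to consistent units, then evaluate M:
  sample V: E = 299.0 GPa, ρ = 3264 kg/m³
  sample X: E = 199.3 GPa, ρ = 7753 kg/m³
  sample V: M = 91.6 MN·m/kg
  sample X: M = 25.7 MN·m/kg
Sample V has the largest M.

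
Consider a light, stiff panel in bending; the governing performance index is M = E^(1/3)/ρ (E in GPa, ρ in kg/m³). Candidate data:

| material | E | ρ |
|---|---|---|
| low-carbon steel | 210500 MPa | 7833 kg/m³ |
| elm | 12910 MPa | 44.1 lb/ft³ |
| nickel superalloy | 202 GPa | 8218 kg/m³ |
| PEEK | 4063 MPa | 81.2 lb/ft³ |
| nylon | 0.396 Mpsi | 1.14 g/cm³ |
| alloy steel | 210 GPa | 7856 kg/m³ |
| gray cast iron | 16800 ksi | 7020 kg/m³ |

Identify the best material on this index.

elm

Putting every candidate on a common basis:
  low-carbon steel: E = 210.5 GPa, ρ = 7833 kg/m³
  elm: E = 12.91 GPa, ρ = 706.4 kg/m³
  nickel superalloy: E = 202.0 GPa, ρ = 8218 kg/m³
  PEEK: E = 4.063 GPa, ρ = 1301 kg/m³
  nylon: E = 2.730 GPa, ρ = 1140 kg/m³
  alloy steel: E = 210.0 GPa, ρ = 7856 kg/m³
  gray cast iron: E = 115.8 GPa, ρ = 7020 kg/m³
  elm: M = 3.32×10⁻³
  PEEK: M = 1.23×10⁻³
  nylon: M = 1.23×10⁻³
  low-carbon steel: M = 0.759×10⁻³
  alloy steel: M = 0.757×10⁻³
  nickel superalloy: M = 0.714×10⁻³
  gray cast iron: M = 0.694×10⁻³
Elm has the largest M.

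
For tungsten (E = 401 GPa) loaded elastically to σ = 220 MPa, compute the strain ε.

5.49×10⁻⁴

ε = σ/E = 220 / 401000 = 5.49×10⁻⁴.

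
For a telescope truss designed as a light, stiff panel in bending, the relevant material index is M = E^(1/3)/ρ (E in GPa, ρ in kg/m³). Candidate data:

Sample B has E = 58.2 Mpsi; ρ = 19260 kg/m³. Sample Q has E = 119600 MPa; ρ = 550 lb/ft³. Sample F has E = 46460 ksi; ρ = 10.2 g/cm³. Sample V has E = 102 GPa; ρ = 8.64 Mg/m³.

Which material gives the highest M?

sample F

After converting to SI:
  sample B: E = 401.3 GPa, ρ = 19260 kg/m³
  sample Q: E = 119.6 GPa, ρ = 8810 kg/m³
  sample F: E = 320.3 GPa, ρ = 10200 kg/m³
  sample V: E = 102.0 GPa, ρ = 8640 kg/m³
  sample F: M = 0.671×10⁻³
  sample Q: M = 0.559×10⁻³
  sample V: M = 0.541×10⁻³
  sample B: M = 0.383×10⁻³
Highest index: sample F.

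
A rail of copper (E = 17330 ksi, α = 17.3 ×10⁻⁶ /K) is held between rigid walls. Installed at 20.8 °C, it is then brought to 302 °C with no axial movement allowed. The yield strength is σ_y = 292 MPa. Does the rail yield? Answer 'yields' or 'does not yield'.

yields

E = 17330 ksi = 119.5 GPa.
ΔT = 281.2 K. Constrained thermal stress σ = E·α·ΔT = 119.5×10³ MPa × 17.3×10⁻⁶ × 281.2 = 581 MPa (compressive).
Compare to σ_y = 292 MPa: σ ≥ σ_y, so it yields.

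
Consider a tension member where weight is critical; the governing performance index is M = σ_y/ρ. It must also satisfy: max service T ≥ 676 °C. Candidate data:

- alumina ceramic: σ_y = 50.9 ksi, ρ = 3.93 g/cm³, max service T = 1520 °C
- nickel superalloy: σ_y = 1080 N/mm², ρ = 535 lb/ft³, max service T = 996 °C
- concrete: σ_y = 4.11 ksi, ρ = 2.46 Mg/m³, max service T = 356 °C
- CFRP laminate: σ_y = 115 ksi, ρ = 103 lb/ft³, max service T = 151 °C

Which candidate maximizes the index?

Screen on constraints: max service T ≥ 676 °C. Survivors: alumina ceramic, nickel superalloy.
Putting every candidate on a common basis:
  alumina ceramic: σ_y = 350.9 MPa, ρ = 3930 kg/m³
  nickel superalloy: σ_y = 1080 MPa, ρ = 8570 kg/m³
  nickel superalloy: M = 126 kN·m/kg
  alumina ceramic: M = 89.3 kN·m/kg
Nickel superalloy has the largest M.

nickel superalloy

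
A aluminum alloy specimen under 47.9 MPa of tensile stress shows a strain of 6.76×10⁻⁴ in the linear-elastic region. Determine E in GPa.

70.9 GPa

E = σ/ε = 47.9 MPa / 6.76×10⁻⁴ = 70860 MPa = 70.9 GPa.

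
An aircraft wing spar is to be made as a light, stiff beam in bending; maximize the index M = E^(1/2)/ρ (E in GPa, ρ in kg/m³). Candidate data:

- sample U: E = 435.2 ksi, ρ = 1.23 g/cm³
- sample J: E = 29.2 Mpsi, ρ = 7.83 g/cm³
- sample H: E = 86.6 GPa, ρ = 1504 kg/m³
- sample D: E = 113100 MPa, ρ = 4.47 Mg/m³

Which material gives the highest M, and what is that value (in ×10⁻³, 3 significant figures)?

Normalizing units and computing the index:
  sample U: E = 3.001 GPa, ρ = 1230 kg/m³
  sample J: E = 201.3 GPa, ρ = 7830 kg/m³
  sample H: E = 86.60 GPa, ρ = 1504 kg/m³
  sample D: E = 113.1 GPa, ρ = 4470 kg/m³
  sample H: M = 6.19×10⁻³
  sample D: M = 2.38×10⁻³
  sample J: M = 1.81×10⁻³
  sample U: M = 1.41×10⁻³
Sample H has the largest M.

sample H, M = 6.19×10⁻³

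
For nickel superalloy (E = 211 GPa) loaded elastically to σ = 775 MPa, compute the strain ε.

ε = σ/E = 775 / 211000 = 3.67×10⁻³.

3.67×10⁻³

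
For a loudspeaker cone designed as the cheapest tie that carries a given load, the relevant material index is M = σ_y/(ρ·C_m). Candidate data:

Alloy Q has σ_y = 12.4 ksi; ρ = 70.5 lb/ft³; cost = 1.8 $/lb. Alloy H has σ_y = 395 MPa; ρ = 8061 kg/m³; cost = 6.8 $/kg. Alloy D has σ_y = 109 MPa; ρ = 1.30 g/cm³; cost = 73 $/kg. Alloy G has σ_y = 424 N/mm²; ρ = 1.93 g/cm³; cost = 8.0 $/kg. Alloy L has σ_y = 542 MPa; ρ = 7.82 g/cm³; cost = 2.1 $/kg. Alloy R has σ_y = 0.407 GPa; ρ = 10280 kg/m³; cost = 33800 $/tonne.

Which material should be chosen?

Putting every candidate on a common basis:
  alloy Q: σ_y = 85.50 MPa, ρ = 1129 kg/m³, cost = 3.968 $/kg
  alloy H: σ_y = 395.0 MPa, ρ = 8061 kg/m³, cost = 6.800 $/kg
  alloy D: σ_y = 109.0 MPa, ρ = 1300 kg/m³, cost = 73.00 $/kg
  alloy G: σ_y = 424.0 MPa, ρ = 1930 kg/m³, cost = 8.000 $/kg
  alloy L: σ_y = 542.0 MPa, ρ = 7820 kg/m³, cost = 2.100 $/kg
  alloy R: σ_y = 407.0 MPa, ρ = 10280 kg/m³, cost = 33.80 $/kg
  alloy L: M = 33.0 kN·m per $
  alloy G: M = 27.5 kN·m per $
  alloy Q: M = 19.1 kN·m per $
  alloy H: M = 7.21 kN·m per $
  alloy R: M = 1.17 kN·m per $
  alloy D: M = 1.15 kN·m per $
The maximum is for alloy L.

alloy L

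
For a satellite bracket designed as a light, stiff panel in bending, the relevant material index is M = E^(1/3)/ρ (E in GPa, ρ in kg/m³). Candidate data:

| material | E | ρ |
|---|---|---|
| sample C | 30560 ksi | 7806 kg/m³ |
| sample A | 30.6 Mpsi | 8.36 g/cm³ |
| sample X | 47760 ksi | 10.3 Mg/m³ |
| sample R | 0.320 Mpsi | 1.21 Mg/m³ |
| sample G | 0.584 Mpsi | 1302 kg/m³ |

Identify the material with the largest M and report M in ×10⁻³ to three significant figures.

sample G, M = 1.22×10⁻³

In SI units:
  sample C: E = 210.7 GPa, ρ = 7806 kg/m³
  sample A: E = 211.0 GPa, ρ = 8360 kg/m³
  sample X: E = 329.3 GPa, ρ = 10300 kg/m³
  sample R: E = 2.206 GPa, ρ = 1210 kg/m³
  sample G: E = 4.027 GPa, ρ = 1302 kg/m³
  sample G: M = 1.22×10⁻³
  sample R: M = 1.08×10⁻³
  sample C: M = 0.762×10⁻³
  sample A: M = 0.712×10⁻³
  sample X: M = 0.670×10⁻³
The maximum is for sample G.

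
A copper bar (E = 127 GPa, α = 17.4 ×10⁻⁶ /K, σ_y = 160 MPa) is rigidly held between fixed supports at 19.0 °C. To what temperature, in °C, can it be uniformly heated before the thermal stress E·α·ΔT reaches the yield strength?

91.4 °C

E·α·ΔT = 160.0 MPa ⇒ ΔT = 160.0 / (127.0×10³ × 17.4×10⁻⁶) = 72.40 K.
T = 19.0 + 72.40 = 91.40 °C.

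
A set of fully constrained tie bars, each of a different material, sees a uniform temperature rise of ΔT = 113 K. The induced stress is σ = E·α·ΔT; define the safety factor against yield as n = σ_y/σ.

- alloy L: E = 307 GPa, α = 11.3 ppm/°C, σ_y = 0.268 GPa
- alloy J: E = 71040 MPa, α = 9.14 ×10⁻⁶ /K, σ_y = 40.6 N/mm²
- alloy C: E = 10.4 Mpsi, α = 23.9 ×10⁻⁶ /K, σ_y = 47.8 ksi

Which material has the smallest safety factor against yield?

In consistent units (E in GPa, α in ×10⁻⁶/K, σ_y in MPa):
  alloy L: E = 307.0, α = 11.3, σ_y = 268.0 → σ = 392 MPa, n = 0.684
  alloy J: E = 71.04, α = 9.14, σ_y = 40.60 → σ = 73.4 MPa, n = 0.553
  alloy C: E = 71.71, α = 23.9, σ_y = 329.6 → σ = 194 MPa, n = 1.70
Smallest n: alloy J with n = 0.553.

alloy J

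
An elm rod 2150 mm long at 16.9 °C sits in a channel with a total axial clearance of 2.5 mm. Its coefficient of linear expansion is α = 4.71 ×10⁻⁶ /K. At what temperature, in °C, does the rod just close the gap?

α·L₀·ΔT = 2.5 mm ⇒ ΔT = 2.5 / (4.71×10⁻⁶ × 2150.0) = 246.9 K.
T = 16.9 + 246.9 = 263.8 °C.

264 °C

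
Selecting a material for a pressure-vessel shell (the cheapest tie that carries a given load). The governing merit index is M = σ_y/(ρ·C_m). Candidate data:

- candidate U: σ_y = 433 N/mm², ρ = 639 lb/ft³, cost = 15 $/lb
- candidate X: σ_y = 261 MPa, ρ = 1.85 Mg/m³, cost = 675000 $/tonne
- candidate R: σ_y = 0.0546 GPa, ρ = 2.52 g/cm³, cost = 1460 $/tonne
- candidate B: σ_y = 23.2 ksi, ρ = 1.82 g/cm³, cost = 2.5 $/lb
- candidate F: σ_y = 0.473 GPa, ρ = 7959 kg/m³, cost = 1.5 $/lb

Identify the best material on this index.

candidate F

Putting every candidate on a common basis:
  candidate U: σ_y = 433.0 MPa, ρ = 10240 kg/m³, cost = 33.07 $/kg
  candidate X: σ_y = 261.0 MPa, ρ = 1850 kg/m³, cost = 675.0 $/kg
  candidate R: σ_y = 54.60 MPa, ρ = 2520 kg/m³, cost = 1.460 $/kg
  candidate B: σ_y = 160.0 MPa, ρ = 1820 kg/m³, cost = 5.511 $/kg
  candidate F: σ_y = 473.0 MPa, ρ = 7959 kg/m³, cost = 3.307 $/kg
  candidate F: M = 18.0 kN·m per $
  candidate B: M = 15.9 kN·m per $
  candidate R: M = 14.8 kN·m per $
  candidate U: M = 1.28 kN·m per $
  candidate X: M = 0.209 kN·m per $
Candidate F has the largest M.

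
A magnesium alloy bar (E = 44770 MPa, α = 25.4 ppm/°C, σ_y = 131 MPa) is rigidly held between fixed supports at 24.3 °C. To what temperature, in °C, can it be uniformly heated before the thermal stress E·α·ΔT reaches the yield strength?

E = 44770 MPa = 44.77 GPa.
E·α·ΔT = 131.0 MPa ⇒ ΔT = 131.0 / (44.77×10³ × 25.4×10⁻⁶) = 115.2 K.
T = 24.3 + 115.2 = 139.5 °C.

139 °C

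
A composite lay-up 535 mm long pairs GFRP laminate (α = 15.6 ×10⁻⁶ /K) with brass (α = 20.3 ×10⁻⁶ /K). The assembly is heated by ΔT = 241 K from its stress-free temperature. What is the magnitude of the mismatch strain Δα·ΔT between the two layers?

1.13×10⁻³

Δα = |15.6 − 20.3|×10⁻⁶/K = 4.70×10⁻⁶/K.
Mismatch strain = Δα·ΔT = 4.70×10⁻⁶ × 241.0 = 1.13×10⁻³.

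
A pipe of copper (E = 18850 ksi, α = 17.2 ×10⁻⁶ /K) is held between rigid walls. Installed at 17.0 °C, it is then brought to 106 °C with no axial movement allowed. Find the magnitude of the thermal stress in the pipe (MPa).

199 MPa

E = 18850 ksi = 130.0 GPa.
ΔT = 89.00 K. Constrained thermal stress σ = E·α·ΔT = 130.0×10³ MPa × 17.2×10⁻⁶ × 89.00 = 199 MPa (compressive).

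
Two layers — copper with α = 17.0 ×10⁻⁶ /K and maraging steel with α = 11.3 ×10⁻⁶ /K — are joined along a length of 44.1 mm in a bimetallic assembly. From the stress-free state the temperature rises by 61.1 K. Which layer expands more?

copper

α(copper) = 17.0×10⁻⁶/K vs α(maraging steel) = 11.3×10⁻⁶/K.
Higher α expands more for the same ΔT: copper.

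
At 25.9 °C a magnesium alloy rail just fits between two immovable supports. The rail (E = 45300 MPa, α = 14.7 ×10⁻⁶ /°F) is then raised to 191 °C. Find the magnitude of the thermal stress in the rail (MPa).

198 MPa

E = 45300 MPa = 45.30 GPa.
α = 14.7×10⁻⁶/°F × 9/5 = 26.5×10⁻⁶/K.
ΔT = 165.1 K. Constrained thermal stress σ = E·α·ΔT = 45.30×10³ MPa × 26.5×10⁻⁶ × 165.1 = 198 MPa (compressive).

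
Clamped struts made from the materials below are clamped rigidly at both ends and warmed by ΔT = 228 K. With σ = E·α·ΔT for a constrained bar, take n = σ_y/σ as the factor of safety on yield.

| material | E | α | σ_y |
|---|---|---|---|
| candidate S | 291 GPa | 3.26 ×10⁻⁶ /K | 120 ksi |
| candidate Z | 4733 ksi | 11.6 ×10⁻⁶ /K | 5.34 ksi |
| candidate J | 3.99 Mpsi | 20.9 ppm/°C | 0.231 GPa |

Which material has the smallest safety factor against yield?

candidate Z

Per material, after unit conversion:
  candidate S: E = 291.0, α = 3.26, σ_y = 827.4 → σ = 216 MPa, n = 3.83
  candidate Z: E = 32.63, α = 11.6, σ_y = 36.82 → σ = 86.3 MPa, n = 0.427
  candidate J: E = 27.51, α = 20.9, σ_y = 231.0 → σ = 131 MPa, n = 1.76
Candidate Z has the lowest safety factor, n = 0.427.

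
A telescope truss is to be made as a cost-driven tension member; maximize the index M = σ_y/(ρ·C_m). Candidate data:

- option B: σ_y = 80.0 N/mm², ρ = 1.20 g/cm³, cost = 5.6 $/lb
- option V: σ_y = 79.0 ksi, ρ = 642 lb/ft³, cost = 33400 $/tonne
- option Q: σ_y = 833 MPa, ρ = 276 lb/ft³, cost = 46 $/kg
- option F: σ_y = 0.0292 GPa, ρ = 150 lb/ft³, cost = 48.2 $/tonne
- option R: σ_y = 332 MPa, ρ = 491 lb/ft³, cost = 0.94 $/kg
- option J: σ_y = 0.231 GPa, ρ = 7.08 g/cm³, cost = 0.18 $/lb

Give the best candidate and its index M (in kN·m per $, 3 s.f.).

Normalizing units and computing the index:
  option B: σ_y = 80.00 MPa, ρ = 1200 kg/m³, cost = 12.35 $/kg
  option V: σ_y = 544.7 MPa, ρ = 10280 kg/m³, cost = 33.40 $/kg
  option Q: σ_y = 833.0 MPa, ρ = 4421 kg/m³, cost = 46.00 $/kg
  option F: σ_y = 29.20 MPa, ρ = 2403 kg/m³, cost = 0.04820 $/kg
  option R: σ_y = 332.0 MPa, ρ = 7865 kg/m³, cost = 0.9400 $/kg
  option J: σ_y = 231.0 MPa, ρ = 7080 kg/m³, cost = 0.3968 $/kg
  option F: M = 252 kN·m per $
  option J: M = 82.2 kN·m per $
  option R: M = 44.9 kN·m per $
  option B: M = 5.40 kN·m per $
  option Q: M = 4.10 kN·m per $
  option V: M = 1.59 kN·m per $
Option F has the largest M.

option F, M = 252 kN·m per $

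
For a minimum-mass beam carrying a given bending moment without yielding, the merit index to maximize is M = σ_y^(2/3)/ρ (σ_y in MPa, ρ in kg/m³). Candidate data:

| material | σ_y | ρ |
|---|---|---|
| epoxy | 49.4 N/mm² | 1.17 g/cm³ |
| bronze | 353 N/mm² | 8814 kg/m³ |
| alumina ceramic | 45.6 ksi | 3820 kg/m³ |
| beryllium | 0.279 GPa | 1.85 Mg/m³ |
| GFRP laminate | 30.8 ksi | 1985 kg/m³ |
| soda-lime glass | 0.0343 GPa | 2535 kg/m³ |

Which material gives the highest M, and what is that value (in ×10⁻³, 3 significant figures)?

beryllium, M = 23.1×10⁻³

After converting to SI:
  epoxy: σ_y = 49.40 MPa, ρ = 1170 kg/m³
  bronze: σ_y = 353.0 MPa, ρ = 8814 kg/m³
  alumina ceramic: σ_y = 314.4 MPa, ρ = 3820 kg/m³
  beryllium: σ_y = 279.0 MPa, ρ = 1850 kg/m³
  GFRP laminate: σ_y = 212.4 MPa, ρ = 1985 kg/m³
  soda-lime glass: σ_y = 34.30 MPa, ρ = 2535 kg/m³
  beryllium: M = 23.1×10⁻³
  GFRP laminate: M = 17.9×10⁻³
  alumina ceramic: M = 12.1×10⁻³
  epoxy: M = 11.5×10⁻³
  bronze: M = 5.67×10⁻³
  soda-lime glass: M = 4.16×10⁻³
Beryllium ranks first.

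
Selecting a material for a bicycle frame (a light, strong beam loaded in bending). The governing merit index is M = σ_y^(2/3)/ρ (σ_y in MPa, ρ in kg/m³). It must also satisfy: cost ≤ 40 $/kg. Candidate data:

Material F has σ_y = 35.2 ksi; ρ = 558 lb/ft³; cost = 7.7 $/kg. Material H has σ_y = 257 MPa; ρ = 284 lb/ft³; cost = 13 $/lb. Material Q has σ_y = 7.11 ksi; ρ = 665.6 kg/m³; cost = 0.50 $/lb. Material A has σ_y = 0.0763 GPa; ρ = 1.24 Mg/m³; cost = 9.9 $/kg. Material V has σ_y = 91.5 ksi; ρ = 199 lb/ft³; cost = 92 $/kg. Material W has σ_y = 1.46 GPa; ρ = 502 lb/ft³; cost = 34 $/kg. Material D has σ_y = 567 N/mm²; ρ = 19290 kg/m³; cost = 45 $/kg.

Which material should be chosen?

Screen on constraints: cost ≤ 40 $/kg. Survivors: material F, material H, material Q, material A, material W.
In SI units:
  material F: σ_y = 242.7 MPa, ρ = 8938 kg/m³
  material H: σ_y = 257.0 MPa, ρ = 4549 kg/m³
  material Q: σ_y = 49.02 MPa, ρ = 665.6 kg/m³
  material A: σ_y = 76.30 MPa, ρ = 1240 kg/m³
  material W: σ_y = 1460 MPa, ρ = 8041 kg/m³
  material Q: M = 20.1×10⁻³
  material W: M = 16.0×10⁻³
  material A: M = 14.5×10⁻³
  material H: M = 8.89×10⁻³
  material F: M = 4.35×10⁻³
Highest index: material Q.

material Q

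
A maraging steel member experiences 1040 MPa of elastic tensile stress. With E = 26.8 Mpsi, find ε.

E = 26.8 Mpsi = 184.8 GPa = 184800 MPa.
ε = σ/E = 1040 / 184800 = 5.63×10⁻³.

5.63×10⁻³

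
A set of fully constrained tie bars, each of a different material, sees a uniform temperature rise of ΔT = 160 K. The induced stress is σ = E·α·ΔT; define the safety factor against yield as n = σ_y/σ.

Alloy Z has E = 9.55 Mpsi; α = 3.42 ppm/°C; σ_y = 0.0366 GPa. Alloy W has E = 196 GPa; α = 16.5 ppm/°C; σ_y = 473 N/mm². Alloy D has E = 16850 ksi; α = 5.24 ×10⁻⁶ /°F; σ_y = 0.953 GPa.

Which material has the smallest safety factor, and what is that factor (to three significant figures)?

alloy W, n = 0.914

Converting E to GPa, α to ×10⁻⁶/K, σ_y to MPa, then σ and n for each:
  alloy Z: E = 65.84, α = 3.42, σ_y = 36.60 → σ = 36.0 MPa, n = 1.02
  alloy W: E = 196.0, α = 16.5, σ_y = 473.0 → σ = 517 MPa, n = 0.914
  alloy D: E = 116.2, α = 9.43, σ_y = 953.0 → σ = 175 MPa, n = 5.44
Smallest n: alloy W with n = 0.914.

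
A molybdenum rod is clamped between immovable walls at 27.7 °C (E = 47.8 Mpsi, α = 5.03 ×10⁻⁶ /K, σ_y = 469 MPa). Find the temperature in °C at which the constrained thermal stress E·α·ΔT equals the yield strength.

311 °C

E = 47.8 Mpsi = 329.6 GPa.
E·α·ΔT = 469.0 MPa ⇒ ΔT = 469.0 / (329.6×10³ × 5.03×10⁻⁶) = 282.9 K.
T = 27.7 + 282.9 = 310.6 °C.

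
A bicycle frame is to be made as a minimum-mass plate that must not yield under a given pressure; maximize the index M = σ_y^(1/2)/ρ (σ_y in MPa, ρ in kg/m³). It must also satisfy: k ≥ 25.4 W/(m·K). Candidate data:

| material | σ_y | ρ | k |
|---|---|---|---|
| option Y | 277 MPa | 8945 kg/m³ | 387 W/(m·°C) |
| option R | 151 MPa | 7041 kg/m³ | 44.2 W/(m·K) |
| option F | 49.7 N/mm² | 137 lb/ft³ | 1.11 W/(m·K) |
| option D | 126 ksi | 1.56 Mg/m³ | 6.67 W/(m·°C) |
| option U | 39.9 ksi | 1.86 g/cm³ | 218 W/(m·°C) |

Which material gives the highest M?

option U

Screen on constraints: k ≥ 25.4 W/(m·K). Survivors: option Y, option R, option U.
In SI units:
  option Y: σ_y = 277.0 MPa, ρ = 8945 kg/m³
  option R: σ_y = 151.0 MPa, ρ = 7041 kg/m³
  option U: σ_y = 275.1 MPa, ρ = 1860 kg/m³
  option U: M = 8.92×10⁻³
  option Y: M = 1.86×10⁻³
  option R: M = 1.75×10⁻³
Highest index: option U.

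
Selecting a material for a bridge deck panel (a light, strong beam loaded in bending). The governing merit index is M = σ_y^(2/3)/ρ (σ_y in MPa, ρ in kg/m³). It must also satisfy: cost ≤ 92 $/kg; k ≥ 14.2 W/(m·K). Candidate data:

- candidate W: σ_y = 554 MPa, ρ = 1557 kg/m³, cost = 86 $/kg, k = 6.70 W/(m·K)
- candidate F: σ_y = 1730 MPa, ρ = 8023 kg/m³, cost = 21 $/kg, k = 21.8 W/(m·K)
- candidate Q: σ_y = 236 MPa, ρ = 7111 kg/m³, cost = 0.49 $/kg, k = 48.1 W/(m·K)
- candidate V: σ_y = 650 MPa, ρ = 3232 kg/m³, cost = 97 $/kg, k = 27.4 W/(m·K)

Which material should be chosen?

candidate F

Screen on constraints: cost ≤ 92 $/kg; k ≥ 14.2 W/(m·K). Survivors: candidate F, candidate Q.
Computing M directly (units already consistent):
  candidate F: M = 18.0×10⁻³
  candidate Q: M = 5.37×10⁻³
Candidate F ranks first.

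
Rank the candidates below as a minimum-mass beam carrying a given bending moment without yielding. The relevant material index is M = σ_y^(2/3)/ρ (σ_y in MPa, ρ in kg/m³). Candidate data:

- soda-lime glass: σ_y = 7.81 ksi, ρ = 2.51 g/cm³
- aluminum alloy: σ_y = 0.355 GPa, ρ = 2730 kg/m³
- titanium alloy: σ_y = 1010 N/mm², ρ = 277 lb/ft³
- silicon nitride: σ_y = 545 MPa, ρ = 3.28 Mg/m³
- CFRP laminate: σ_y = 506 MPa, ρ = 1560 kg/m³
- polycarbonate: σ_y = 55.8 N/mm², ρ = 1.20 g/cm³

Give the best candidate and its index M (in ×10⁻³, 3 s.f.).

In SI units:
  soda-lime glass: σ_y = 53.85 MPa, ρ = 2510 kg/m³
  aluminum alloy: σ_y = 355.0 MPa, ρ = 2730 kg/m³
  titanium alloy: σ_y = 1010 MPa, ρ = 4437 kg/m³
  silicon nitride: σ_y = 545.0 MPa, ρ = 3280 kg/m³
  CFRP laminate: σ_y = 506.0 MPa, ρ = 1560 kg/m³
  polycarbonate: σ_y = 55.80 MPa, ρ = 1200 kg/m³
  CFRP laminate: M = 40.7×10⁻³
  titanium alloy: M = 22.7×10⁻³
  silicon nitride: M = 20.3×10⁻³
  aluminum alloy: M = 18.4×10⁻³
  polycarbonate: M = 12.2×10⁻³
  soda-lime glass: M = 5.68×10⁻³
CFRP laminate has the largest M.

CFRP laminate, M = 40.7×10⁻³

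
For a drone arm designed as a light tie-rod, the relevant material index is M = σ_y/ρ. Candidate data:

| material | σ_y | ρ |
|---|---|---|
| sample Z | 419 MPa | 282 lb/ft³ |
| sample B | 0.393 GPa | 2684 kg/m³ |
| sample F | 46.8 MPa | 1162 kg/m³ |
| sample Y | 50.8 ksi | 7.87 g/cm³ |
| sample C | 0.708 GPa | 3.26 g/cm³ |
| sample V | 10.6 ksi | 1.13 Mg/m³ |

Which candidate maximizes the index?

In SI units:
  sample Z: σ_y = 419.0 MPa, ρ = 4517 kg/m³
  sample B: σ_y = 393.0 MPa, ρ = 2684 kg/m³
  sample F: σ_y = 46.80 MPa, ρ = 1162 kg/m³
  sample Y: σ_y = 350.3 MPa, ρ = 7870 kg/m³
  sample C: σ_y = 708.0 MPa, ρ = 3260 kg/m³
  sample V: σ_y = 73.08 MPa, ρ = 1130 kg/m³
  sample C: M = 217 kN·m/kg
  sample B: M = 146 kN·m/kg
  sample Z: M = 92.8 kN·m/kg
  sample V: M = 64.7 kN·m/kg
  sample Y: M = 44.5 kN·m/kg
  sample F: M = 40.3 kN·m/kg
Sample C ranks first.

sample C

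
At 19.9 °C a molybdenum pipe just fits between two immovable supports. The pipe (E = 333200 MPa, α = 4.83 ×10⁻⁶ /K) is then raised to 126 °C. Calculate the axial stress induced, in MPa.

E = 333200 MPa = 333.2 GPa.
ΔT = 106.1 K. Constrained thermal stress σ = E·α·ΔT = 333.2×10³ MPa × 4.83×10⁻⁶ × 106.1 = 171 MPa (compressive).

171 MPa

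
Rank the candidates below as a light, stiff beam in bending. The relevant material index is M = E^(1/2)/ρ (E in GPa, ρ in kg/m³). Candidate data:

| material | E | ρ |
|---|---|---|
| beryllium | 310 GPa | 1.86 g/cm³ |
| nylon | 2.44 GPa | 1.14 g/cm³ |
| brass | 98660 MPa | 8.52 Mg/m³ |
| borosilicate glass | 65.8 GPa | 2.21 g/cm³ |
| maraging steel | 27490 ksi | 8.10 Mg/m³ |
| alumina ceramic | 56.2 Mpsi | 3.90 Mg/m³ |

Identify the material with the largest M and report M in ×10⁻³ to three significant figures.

beryllium, M = 9.47×10⁻³

After converting to SI:
  beryllium: E = 310.0 GPa, ρ = 1860 kg/m³
  nylon: E = 2.440 GPa, ρ = 1140 kg/m³
  brass: E = 98.66 GPa, ρ = 8520 kg/m³
  borosilicate glass: E = 65.80 GPa, ρ = 2210 kg/m³
  maraging steel: E = 189.5 GPa, ρ = 8100 kg/m³
  alumina ceramic: E = 387.5 GPa, ρ = 3900 kg/m³
  beryllium: M = 9.47×10⁻³
  alumina ceramic: M = 5.05×10⁻³
  borosilicate glass: M = 3.67×10⁻³
  maraging steel: M = 1.70×10⁻³
  nylon: M = 1.37×10⁻³
  brass: M = 1.17×10⁻³
Highest index: beryllium.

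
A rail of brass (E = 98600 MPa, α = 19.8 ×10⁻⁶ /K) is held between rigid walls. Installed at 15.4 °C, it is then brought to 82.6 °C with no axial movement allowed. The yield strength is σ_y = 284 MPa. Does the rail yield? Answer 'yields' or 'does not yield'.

does not yield

E = 98600 MPa = 98.60 GPa.
ΔT = 67.20 K. Constrained thermal stress σ = E·α·ΔT = 98.60×10³ MPa × 19.8×10⁻⁶ × 67.20 = 131 MPa (compressive).
Compare to σ_y = 284 MPa: σ < σ_y, so it does not yield.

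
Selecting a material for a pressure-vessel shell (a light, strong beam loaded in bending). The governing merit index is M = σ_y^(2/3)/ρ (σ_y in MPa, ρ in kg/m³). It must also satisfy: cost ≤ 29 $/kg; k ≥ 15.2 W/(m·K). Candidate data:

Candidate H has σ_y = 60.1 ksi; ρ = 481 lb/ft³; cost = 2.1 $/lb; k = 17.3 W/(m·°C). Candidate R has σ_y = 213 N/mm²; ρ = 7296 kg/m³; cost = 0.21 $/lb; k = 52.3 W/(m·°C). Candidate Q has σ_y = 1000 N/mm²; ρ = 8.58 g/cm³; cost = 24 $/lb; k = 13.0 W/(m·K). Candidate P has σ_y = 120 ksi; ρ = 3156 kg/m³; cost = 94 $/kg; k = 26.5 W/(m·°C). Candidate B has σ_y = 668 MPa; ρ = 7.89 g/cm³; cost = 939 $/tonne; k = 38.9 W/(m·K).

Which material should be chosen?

Screen on constraints: cost ≤ 29 $/kg; k ≥ 15.2 W/(m·K). Survivors: candidate H, candidate R, candidate B.
Putting every candidate on a common basis:
  candidate H: σ_y = 414.4 MPa, ρ = 7705 kg/m³
  candidate R: σ_y = 213.0 MPa, ρ = 7296 kg/m³
  candidate B: σ_y = 668.0 MPa, ρ = 7890 kg/m³
  candidate B: M = 9.69×10⁻³
  candidate H: M = 7.21×10⁻³
  candidate R: M = 4.89×10⁻³
Candidate B ranks first.

candidate B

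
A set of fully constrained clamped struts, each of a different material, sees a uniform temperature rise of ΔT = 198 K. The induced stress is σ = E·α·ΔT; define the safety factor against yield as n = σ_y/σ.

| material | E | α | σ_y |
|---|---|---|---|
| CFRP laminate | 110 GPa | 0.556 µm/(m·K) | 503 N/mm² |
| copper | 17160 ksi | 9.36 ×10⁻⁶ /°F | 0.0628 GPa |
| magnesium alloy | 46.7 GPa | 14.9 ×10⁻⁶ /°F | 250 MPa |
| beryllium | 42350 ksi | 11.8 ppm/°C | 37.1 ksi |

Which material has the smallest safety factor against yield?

copper

In consistent units (E in GPa, α in ×10⁻⁶/K, σ_y in MPa):
  CFRP laminate: E = 110.0, α = 0.556, σ_y = 503.0 → σ = 12.1 MPa, n = 41.5
  copper: E = 118.3, α = 16.8, σ_y = 62.80 → σ = 395 MPa, n = 0.159
  magnesium alloy: E = 46.70, α = 26.8, σ_y = 250.0 → σ = 248 MPa, n = 1.01
  beryllium: E = 292.0, α = 11.8, σ_y = 255.8 → σ = 682 MPa, n = 0.375
Copper has the lowest safety factor, n = 0.159.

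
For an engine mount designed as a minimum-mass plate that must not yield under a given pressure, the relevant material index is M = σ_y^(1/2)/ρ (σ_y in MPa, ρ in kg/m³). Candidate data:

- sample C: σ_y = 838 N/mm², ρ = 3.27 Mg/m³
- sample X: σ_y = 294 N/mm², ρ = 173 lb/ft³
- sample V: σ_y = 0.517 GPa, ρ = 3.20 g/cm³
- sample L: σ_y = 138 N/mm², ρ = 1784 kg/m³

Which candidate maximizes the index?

sample C

Putting every candidate on a common basis:
  sample C: σ_y = 838.0 MPa, ρ = 3270 kg/m³
  sample X: σ_y = 294.0 MPa, ρ = 2771 kg/m³
  sample V: σ_y = 517.0 MPa, ρ = 3200 kg/m³
  sample L: σ_y = 138.0 MPa, ρ = 1784 kg/m³
  sample C: M = 8.85×10⁻³
  sample V: M = 7.11×10⁻³
  sample L: M = 6.58×10⁻³
  sample X: M = 6.19×10⁻³
The maximum is for sample C.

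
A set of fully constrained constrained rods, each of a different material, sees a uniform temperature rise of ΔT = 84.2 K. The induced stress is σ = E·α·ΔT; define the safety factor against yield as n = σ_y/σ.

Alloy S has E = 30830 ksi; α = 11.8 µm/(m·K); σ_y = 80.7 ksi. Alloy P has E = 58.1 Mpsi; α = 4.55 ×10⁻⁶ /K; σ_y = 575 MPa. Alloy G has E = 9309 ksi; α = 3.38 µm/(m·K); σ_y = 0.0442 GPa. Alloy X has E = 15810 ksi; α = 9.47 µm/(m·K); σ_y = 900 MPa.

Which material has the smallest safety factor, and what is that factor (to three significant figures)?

With everything in SI (GPa, ×10⁻⁶/K, MPa):
  alloy S: E = 212.6, α = 11.8, σ_y = 556.4 → σ = 211 MPa, n = 2.63
  alloy P: E = 400.6, α = 4.55, σ_y = 575.0 → σ = 153 MPa, n = 3.75
  alloy G: E = 64.18, α = 3.38, σ_y = 44.20 → σ = 18.3 MPa, n = 2.42
  alloy X: E = 109.0, α = 9.47, σ_y = 900.0 → σ = 86.9 MPa, n = 10.4
Smallest n: alloy G with n = 2.42.

alloy G, n = 2.42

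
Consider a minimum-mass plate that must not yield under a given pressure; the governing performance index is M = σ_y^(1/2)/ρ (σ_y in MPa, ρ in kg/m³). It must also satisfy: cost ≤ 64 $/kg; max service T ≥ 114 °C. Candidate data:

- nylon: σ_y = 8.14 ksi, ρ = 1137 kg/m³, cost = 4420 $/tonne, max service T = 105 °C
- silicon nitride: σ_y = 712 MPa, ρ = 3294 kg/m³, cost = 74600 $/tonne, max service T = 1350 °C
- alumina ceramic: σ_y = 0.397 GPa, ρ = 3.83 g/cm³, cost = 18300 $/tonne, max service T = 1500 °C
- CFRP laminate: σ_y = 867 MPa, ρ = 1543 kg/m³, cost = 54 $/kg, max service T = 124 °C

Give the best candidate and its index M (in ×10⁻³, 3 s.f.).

Screen on constraints: cost ≤ 64 $/kg; max service T ≥ 114 °C. Survivors: alumina ceramic, CFRP laminate.
After converting to SI:
  alumina ceramic: σ_y = 397.0 MPa, ρ = 3830 kg/m³
  CFRP laminate: σ_y = 867.0 MPa, ρ = 1543 kg/m³
  CFRP laminate: M = 19.1×10⁻³
  alumina ceramic: M = 5.20×10⁻³
CFRP laminate ranks first.

CFRP laminate, M = 19.1×10⁻³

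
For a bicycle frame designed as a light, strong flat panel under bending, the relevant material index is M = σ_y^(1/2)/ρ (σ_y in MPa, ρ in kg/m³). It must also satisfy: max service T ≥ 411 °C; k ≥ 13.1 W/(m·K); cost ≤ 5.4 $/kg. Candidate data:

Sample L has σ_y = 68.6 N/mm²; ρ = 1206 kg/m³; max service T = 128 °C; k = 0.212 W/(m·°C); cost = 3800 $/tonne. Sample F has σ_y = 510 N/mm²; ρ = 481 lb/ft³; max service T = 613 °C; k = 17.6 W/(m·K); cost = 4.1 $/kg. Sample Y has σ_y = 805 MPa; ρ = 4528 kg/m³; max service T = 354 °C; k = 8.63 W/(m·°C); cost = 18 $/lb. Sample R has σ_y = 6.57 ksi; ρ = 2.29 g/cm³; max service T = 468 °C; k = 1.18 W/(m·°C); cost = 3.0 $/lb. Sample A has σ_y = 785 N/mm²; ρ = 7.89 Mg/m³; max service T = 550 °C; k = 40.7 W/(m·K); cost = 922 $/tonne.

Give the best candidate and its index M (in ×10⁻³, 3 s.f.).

Screen on constraints: max service T ≥ 411 °C; k ≥ 13.1 W/(m·K); cost ≤ 5.4 $/kg. Survivors: sample F, sample A.
After converting to SI:
  sample F: σ_y = 510.0 MPa, ρ = 7705 kg/m³
  sample A: σ_y = 785.0 MPa, ρ = 7890 kg/m³
  sample A: M = 3.55×10⁻³
  sample F: M = 2.93×10⁻³
Highest index: sample A.

sample A, M = 3.55×10⁻³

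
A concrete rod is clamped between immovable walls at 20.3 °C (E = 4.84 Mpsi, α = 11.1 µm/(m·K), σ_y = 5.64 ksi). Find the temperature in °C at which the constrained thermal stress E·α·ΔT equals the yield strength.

125 °C

E = 4.84 Mpsi = 33.37 GPa.
σ_y = 5.64 ksi = 38.89 MPa.
E·α·ΔT = 38.89 MPa ⇒ ΔT = 38.89 / (33.37×10³ × 11.1×10⁻⁶) = 105.0 K.
T = 20.3 + 105.0 = 125.3 °C.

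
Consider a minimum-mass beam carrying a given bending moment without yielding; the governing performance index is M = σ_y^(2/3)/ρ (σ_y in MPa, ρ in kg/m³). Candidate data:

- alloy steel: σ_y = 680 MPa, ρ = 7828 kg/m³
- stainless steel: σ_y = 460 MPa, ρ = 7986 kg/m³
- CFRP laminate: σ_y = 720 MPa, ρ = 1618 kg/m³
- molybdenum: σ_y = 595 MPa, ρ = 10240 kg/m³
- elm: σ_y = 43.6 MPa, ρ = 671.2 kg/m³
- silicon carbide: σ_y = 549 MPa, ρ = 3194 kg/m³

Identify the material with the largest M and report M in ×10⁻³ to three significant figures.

CFRP laminate, M = 49.6×10⁻³

Per-candidate index values:
  CFRP laminate: M = 49.6×10⁻³
  silicon carbide: M = 21.0×10⁻³
  elm: M = 18.5×10⁻³
  alloy steel: M = 9.88×10⁻³
  stainless steel: M = 7.46×10⁻³
  molybdenum: M = 6.91×10⁻³
CFRP laminate has the largest M.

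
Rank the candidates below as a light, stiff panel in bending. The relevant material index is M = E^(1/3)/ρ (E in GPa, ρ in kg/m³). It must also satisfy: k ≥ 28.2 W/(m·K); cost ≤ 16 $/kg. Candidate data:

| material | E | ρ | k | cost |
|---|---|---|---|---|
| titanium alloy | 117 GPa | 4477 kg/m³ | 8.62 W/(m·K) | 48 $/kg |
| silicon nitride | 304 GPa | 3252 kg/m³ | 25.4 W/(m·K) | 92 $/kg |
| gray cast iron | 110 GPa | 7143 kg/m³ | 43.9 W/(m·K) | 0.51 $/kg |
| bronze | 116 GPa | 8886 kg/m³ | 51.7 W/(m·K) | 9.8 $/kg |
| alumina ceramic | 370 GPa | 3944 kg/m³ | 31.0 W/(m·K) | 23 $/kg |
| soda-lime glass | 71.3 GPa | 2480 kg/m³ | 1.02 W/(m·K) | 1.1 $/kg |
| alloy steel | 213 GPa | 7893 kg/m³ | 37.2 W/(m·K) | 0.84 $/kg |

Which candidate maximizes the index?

alloy steel

Screen on constraints: k ≥ 28.2 W/(m·K); cost ≤ 16 $/kg. Survivors: gray cast iron, bronze, alloy steel.
Computing M directly (units already consistent):
  alloy steel: M = 0.757×10⁻³
  gray cast iron: M = 0.671×10⁻³
  bronze: M = 0.549×10⁻³
Highest index: alloy steel.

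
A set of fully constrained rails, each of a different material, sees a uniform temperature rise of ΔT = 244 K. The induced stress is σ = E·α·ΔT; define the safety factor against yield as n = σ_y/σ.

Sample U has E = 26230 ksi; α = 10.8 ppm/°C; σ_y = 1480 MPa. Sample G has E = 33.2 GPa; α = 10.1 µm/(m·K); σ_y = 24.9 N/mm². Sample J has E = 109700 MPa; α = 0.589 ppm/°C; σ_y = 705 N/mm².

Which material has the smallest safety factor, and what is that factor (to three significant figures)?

sample G, n = 0.304

Converting E to GPa, α to ×10⁻⁶/K, σ_y to MPa, then σ and n for each:
  sample U: E = 180.8, α = 10.8, σ_y = 1480 → σ = 477 MPa, n = 3.11
  sample G: E = 33.20, α = 10.1, σ_y = 24.90 → σ = 81.8 MPa, n = 0.304
  sample J: E = 109.7, α = 0.589, σ_y = 705.0 → σ = 15.8 MPa, n = 44.7
The minimum is sample G at n = 0.304.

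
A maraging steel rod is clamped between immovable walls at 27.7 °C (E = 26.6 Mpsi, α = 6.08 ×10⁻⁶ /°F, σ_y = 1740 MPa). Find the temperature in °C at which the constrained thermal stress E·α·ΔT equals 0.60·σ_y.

548 °C

E = 26.6 Mpsi = 183.4 GPa.
α = 6.08×10⁻⁶/°F × 9/5 = 10.9×10⁻⁶/K.
E·α·ΔT = 1044 MPa ⇒ ΔT = 1044 / (183.4×10³ × 10.9×10⁻⁶) = 520.1 K.
T = 27.7 + 520.1 = 547.8 °C.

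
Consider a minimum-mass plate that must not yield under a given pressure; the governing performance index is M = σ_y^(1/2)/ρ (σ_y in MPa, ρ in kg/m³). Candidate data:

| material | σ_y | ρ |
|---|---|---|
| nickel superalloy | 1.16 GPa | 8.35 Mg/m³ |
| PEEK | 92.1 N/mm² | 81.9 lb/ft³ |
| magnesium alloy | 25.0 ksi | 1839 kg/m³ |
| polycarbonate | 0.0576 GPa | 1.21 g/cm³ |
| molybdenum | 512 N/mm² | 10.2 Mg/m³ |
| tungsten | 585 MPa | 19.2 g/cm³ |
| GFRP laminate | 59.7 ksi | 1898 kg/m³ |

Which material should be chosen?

GFRP laminate

Normalizing units and computing the index:
  nickel superalloy: σ_y = 1160 MPa, ρ = 8350 kg/m³
  PEEK: σ_y = 92.10 MPa, ρ = 1312 kg/m³
  magnesium alloy: σ_y = 172.4 MPa, ρ = 1839 kg/m³
  polycarbonate: σ_y = 57.60 MPa, ρ = 1210 kg/m³
  molybdenum: σ_y = 512.0 MPa, ρ = 10200 kg/m³
  tungsten: σ_y = 585.0 MPa, ρ = 19200 kg/m³
  GFRP laminate: σ_y = 411.6 MPa, ρ = 1898 kg/m³
  GFRP laminate: M = 10.7×10⁻³
  PEEK: M = 7.32×10⁻³
  magnesium alloy: M = 7.14×10⁻³
  polycarbonate: M = 6.27×10⁻³
  nickel superalloy: M = 4.08×10⁻³
  molybdenum: M = 2.22×10⁻³
  tungsten: M = 1.26×10⁻³
The maximum is for GFRP laminate.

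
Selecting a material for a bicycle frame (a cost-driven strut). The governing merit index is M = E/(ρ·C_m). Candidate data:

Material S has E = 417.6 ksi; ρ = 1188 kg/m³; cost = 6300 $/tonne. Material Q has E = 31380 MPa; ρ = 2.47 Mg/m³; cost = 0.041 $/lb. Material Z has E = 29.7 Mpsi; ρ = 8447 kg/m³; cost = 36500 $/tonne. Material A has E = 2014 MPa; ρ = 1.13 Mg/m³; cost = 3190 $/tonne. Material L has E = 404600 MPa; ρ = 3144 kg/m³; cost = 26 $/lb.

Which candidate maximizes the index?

Putting every candidate on a common basis:
  material S: E = 2.879 GPa, ρ = 1188 kg/m³, cost = 6.300 $/kg
  material Q: E = 31.38 GPa, ρ = 2470 kg/m³, cost = 0.09039 $/kg
  material Z: E = 204.8 GPa, ρ = 8447 kg/m³, cost = 36.50 $/kg
  material A: E = 2.014 GPa, ρ = 1130 kg/m³, cost = 3.190 $/kg
  material L: E = 404.6 GPa, ρ = 3144 kg/m³, cost = 57.32 $/kg
  material Q: M = 141 MN·m per $
  material L: M = 2.25 MN·m per $
  material Z: M = 0.664 MN·m per $
  material A: M = 0.559 MN·m per $
  material S: M = 0.385 MN·m per $
Highest index: material Q.

material Q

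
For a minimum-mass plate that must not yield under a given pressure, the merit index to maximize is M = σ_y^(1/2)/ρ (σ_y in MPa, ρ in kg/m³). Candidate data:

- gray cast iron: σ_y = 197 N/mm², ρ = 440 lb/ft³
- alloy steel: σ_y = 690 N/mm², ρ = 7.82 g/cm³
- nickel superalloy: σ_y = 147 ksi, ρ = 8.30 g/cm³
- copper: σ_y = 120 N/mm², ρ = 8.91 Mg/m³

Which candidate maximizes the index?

nickel superalloy

Normalizing units and computing the index:
  gray cast iron: σ_y = 197.0 MPa, ρ = 7048 kg/m³
  alloy steel: σ_y = 690.0 MPa, ρ = 7820 kg/m³
  nickel superalloy: σ_y = 1014 MPa, ρ = 8300 kg/m³
  copper: σ_y = 120.0 MPa, ρ = 8910 kg/m³
  nickel superalloy: M = 3.84×10⁻³
  alloy steel: M = 3.36×10⁻³
  gray cast iron: M = 1.99×10⁻³
  copper: M = 1.23×10⁻³
The maximum is for nickel superalloy.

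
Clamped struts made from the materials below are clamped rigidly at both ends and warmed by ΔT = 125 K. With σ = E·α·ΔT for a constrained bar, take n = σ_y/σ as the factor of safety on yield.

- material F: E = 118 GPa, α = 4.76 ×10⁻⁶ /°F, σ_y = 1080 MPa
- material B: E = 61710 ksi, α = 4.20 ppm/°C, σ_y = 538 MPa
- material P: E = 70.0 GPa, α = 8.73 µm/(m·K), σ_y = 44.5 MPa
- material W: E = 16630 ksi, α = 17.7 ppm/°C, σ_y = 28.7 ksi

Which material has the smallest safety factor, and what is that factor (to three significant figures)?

In consistent units (E in GPa, α in ×10⁻⁶/K, σ_y in MPa):
  material F: E = 118.0, α = 8.57, σ_y = 1080 → σ = 126 MPa, n = 8.55
  material B: E = 425.5, α = 4.20, σ_y = 538.0 → σ = 223 MPa, n = 2.41
  material P: E = 70.00, α = 8.73, σ_y = 44.50 → σ = 76.4 MPa, n = 0.583
  material W: E = 114.7, α = 17.7, σ_y = 197.9 → σ = 254 MPa, n = 0.780
Smallest n: material P with n = 0.583.

material P, n = 0.583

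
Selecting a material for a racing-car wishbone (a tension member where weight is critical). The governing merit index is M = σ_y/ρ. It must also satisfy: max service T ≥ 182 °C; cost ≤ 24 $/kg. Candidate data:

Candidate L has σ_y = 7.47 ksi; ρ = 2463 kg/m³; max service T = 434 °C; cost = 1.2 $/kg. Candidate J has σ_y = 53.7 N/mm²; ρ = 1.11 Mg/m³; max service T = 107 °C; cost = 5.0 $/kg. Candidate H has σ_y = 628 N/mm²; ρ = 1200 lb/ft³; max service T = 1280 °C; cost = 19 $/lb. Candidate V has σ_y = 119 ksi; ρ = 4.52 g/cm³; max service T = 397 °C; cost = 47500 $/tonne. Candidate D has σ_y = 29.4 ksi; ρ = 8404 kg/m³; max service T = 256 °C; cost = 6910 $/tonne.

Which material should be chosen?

candidate D

Screen on constraints: max service T ≥ 182 °C; cost ≤ 24 $/kg. Survivors: candidate L, candidate D.
In SI units:
  candidate L: σ_y = 51.50 MPa, ρ = 2463 kg/m³
  candidate D: σ_y = 202.7 MPa, ρ = 8404 kg/m³
  candidate D: M = 24.1 kN·m/kg
  candidate L: M = 20.9 kN·m/kg
Candidate D ranks first.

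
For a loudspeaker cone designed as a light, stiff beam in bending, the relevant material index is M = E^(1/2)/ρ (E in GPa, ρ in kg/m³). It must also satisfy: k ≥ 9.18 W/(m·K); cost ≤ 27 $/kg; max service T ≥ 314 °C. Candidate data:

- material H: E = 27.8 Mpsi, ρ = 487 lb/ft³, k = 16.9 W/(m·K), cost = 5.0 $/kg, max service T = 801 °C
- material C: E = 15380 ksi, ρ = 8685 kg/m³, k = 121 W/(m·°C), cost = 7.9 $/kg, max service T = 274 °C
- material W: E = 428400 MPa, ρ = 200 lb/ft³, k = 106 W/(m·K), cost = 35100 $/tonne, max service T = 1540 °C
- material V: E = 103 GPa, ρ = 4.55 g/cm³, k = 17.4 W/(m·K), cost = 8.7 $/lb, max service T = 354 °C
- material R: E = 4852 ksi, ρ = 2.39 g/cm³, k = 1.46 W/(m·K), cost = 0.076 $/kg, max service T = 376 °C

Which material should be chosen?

material V

Screen on constraints: k ≥ 9.18 W/(m·K); cost ≤ 27 $/kg; max service T ≥ 314 °C. Survivors: material H, material V.
Convert each candidate to consistent units, then evaluate M:
  material H: E = 191.7 GPa, ρ = 7801 kg/m³
  material V: E = 103.0 GPa, ρ = 4550 kg/m³
  material V: M = 2.23×10⁻³
  material H: M = 1.77×10⁻³
Highest index: material V.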